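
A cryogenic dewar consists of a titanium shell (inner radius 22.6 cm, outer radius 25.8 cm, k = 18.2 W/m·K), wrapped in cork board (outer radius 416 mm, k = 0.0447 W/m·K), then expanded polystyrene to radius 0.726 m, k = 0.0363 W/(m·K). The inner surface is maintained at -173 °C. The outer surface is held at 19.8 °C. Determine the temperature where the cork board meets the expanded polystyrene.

T = -69.2 °C

Treat each layer as a resistance in series:
  R_titanium = (1/0.226 − 1/0.258)/(4πk) = 0.5488/(4π·18.2) = 0.002400 K/W
  R_cork board = (1/0.258 − 1/0.416)/(4πk) = 1.472/(4π·0.0447) = 2.621 K/W
  R_expanded polystyrene = (1/0.416 − 1/0.726)/(4πk) = 1.026/(4π·0.0363) = 2.250 K/W
ΣR = 0.002400 + 2.621 + 2.250 = 4.873 K/W
Q = ΔT/ΣR = (-173 °C − 19.8 °C)/4.873 = -39.56 W
From the inner boundary to the cork board/expanded polystyrene interface, ΣR_partial = 2.623 K/W.
T_interface = T_in − Q·ΣR_partial = -173 °C − (-39.56)(2.623) = -69.2 °C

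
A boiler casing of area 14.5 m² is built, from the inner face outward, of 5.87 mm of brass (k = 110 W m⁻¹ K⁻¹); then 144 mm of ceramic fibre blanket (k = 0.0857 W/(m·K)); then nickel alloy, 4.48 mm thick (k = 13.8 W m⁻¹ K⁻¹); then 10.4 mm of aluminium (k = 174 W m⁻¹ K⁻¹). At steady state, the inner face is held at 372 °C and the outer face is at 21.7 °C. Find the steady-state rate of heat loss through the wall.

Series thermal resistances, inner to outer:
  R_brass = L/(kA) = 0.00587/(110·14.5) = 3.680×10^-6 K/W
  R_ceramic fibre blanket = L/(kA) = 0.144/(0.0857·14.5) = 0.1159 K/W
  R_nickel alloy = L/(kA) = 0.00448/(13.8·14.5) = 2.239×10^-5 K/W
  R_aluminium = L/(kA) = 0.0104/(174·14.5) = 4.122×10^-6 K/W
ΣR = 3.680×10^-6 + 0.1159 + 2.239×10^-5 + 4.122×10^-6 = 0.1159 K/W
Q = ΔT/ΣR = (372 °C − 21.7 °C)/0.1159 = 3020 W

Q = 3.02 kW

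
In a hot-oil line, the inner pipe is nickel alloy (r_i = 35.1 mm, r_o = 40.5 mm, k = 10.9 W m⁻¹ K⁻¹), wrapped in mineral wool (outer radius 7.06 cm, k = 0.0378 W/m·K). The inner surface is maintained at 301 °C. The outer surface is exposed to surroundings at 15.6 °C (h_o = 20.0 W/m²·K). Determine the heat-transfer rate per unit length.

Q' = 116 W/m

Resistance network (inner→outer):
  R'_nickel alloy = ln(0.0405/0.0351)/(2πk) = 0.1431/(2π·10.9) = 0.002089 m·K/W
  R'_mineral wool = ln(0.0706/0.0405)/(2πk) = 0.5557/(2π·0.0378) = 2.340 m·K/W
  R'_conv,out = 1/(2πr h) = 1/(2π·0.0706·20.0) = 0.1127 m·K/W
ΣR = 0.002089 + 2.340 + 0.1127 = 2.455 m·K/W
Q' = ΔT/ΣR = (301 °C − 15.6 °C)/2.455 = 116 W/m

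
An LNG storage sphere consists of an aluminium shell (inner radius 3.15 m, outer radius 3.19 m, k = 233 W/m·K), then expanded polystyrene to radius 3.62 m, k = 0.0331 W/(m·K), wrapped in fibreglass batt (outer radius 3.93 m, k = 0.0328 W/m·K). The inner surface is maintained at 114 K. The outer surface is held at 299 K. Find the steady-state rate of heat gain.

Q = 1300 W

Series thermal resistances, inner to outer:
  R_aluminium = (1/3.15 − 1/3.19)/(4πk) = 0.003981/(4π·233) = 1.360×10^-6 K/W
  R_expanded polystyrene = (1/3.19 − 1/3.62)/(4πk) = 0.03724/(4π·0.0331) = 0.08952 K/W
  R_fibreglass batt = (1/3.62 − 1/3.93)/(4πk) = 0.02179/(4π·0.0328) = 0.05287 K/W
ΣR = 1.360×10^-6 + 0.08952 + 0.05287 = 0.1424 K/W
Q = ΔT/ΣR = (114 K − 299 K)/0.1424 = -1300 W
(Negative Q ⇒ heat flows inward; heat gain = 1300 W.)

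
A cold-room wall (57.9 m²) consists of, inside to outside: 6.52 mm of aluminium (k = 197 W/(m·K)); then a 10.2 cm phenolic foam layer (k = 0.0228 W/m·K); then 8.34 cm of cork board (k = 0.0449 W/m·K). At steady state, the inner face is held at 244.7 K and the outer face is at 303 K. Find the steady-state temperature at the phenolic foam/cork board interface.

Treat each layer as a resistance in series:
  R_aluminium = L/(kA) = 0.00652/(197·57.9) = 5.716×10^-7 K/W
  R_phenolic foam = L/(kA) = 0.102/(0.0228·57.9) = 0.07727 K/W
  R_cork board = L/(kA) = 0.0834/(0.0449·57.9) = 0.03208 K/W
ΣR = 5.716×10^-7 + 0.07727 + 0.03208 = 0.1094 K/W
Q = ΔT/ΣR = (244.7 K − 303 K)/0.1094 = -532.9 W
From the inner boundary to the phenolic foam/cork board interface, ΣR_partial = 0.07727 K/W.
T_interface = T_in − Q·ΣR_partial = 244.7 K − (-532.9)(0.07727) = 285.9 K

T = 285.9 K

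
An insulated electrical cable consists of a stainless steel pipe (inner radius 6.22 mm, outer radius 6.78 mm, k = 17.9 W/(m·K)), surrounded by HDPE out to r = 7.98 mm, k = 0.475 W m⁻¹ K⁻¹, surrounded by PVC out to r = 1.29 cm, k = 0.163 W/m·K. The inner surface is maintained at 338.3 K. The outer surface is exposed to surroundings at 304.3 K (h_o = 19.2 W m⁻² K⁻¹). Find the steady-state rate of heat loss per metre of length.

Q' = 29.1 W/m

Treat each layer as a resistance in series:
  R'_stainless steel = ln(0.00678/0.00622)/(2πk) = 0.08621/(2π·17.9) = 7.665×10^-4 m·K/W
  R'_HDPE = ln(0.00798/0.00678)/(2πk) = 0.1630/(2π·0.475) = 0.05460 m·K/W
  R'_PVC = ln(0.0129/0.00798)/(2πk) = 0.4803/(2π·0.163) = 0.4690 m·K/W
  R'_conv,out = 1/(2πr h) = 1/(2π·0.0129·19.2) = 0.6426 m·K/W
ΣR = 7.665×10^-4 + 0.05460 + 0.4690 + 0.6426 = 1.167 m·K/W
Q' = ΔT/ΣR = (338.3 K − 304.3 K)/1.167 = 29.1 W/m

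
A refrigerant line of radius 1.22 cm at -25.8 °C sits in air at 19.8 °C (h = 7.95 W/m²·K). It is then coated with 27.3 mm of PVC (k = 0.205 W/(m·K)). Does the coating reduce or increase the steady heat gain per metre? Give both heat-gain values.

Critical radius for a cylinder: r_cr = k/h = 0.0258 m = 2.58 cm.
Outer radius after coating: r₂ = 0.0122 + 0.0273 = 0.0395 m.
r₁ < r_cr < r₂: heat gain rises to a maximum at r_cr then falls. Whether the coating helps depends on whether Q(r₂) has dropped back below Q(r₁).
Bare: R = 1/(2πr₁h) = 1.641 m·K/W; Q = 45.6/1.641 = 27.8 W/m.
Coated: R = R_cond + R_conv = 1.419 m·K/W; Q = 45.6/1.419 = 32.1 W/m.

increases: 27.8 → 32.1 W/m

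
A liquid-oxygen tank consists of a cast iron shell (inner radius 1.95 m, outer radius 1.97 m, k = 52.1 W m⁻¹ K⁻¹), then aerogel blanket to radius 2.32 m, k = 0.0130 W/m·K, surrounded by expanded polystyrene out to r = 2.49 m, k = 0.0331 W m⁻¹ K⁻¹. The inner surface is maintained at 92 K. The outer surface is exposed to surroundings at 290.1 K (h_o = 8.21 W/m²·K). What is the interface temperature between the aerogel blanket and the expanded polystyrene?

T = 263.6 K

Resistance network (inner→outer):
  R_cast iron = (1/1.95 − 1/1.97)/(4πk) = 0.005206/(4π·52.1) = 7.952×10^-6 K/W
  R_aerogel blanket = (1/1.97 − 1/2.32)/(4πk) = 0.07658/(4π·0.0130) = 0.4688 K/W
  R_expanded polystyrene = (1/2.32 − 1/2.49)/(4πk) = 0.02943/(4π·0.0331) = 0.07075 K/W
  R_conv,out = 1/(4πr²h) = 1/(4π·2.49²·8.21) = 0.001563 K/W
ΣR = 7.952×10^-6 + 0.4688 + 0.07075 + 0.001563 = 0.5411 K/W
Q = ΔT/ΣR = (92 K − 290.1 K)/0.5411 = -366.1 W
From the inner boundary to the aerogel blanket/expanded polystyrene interface, ΣR_partial = 0.4688 K/W.
T_interface = T_in − Q·ΣR_partial = 92 K − (-366.1)(0.4688) = 263.6 K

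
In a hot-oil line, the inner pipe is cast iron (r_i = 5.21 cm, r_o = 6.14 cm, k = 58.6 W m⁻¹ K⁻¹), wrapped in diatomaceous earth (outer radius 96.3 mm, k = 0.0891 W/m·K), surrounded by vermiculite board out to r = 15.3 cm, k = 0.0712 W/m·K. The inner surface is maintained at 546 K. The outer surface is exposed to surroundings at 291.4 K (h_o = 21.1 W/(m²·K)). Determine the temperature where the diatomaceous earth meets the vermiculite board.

Series thermal resistances, inner to outer:
  R'_cast iron = ln(0.0614/0.0521)/(2πk) = 0.1642/(2π·58.6) = 4.461×10^-4 m·K/W
  R'_diatomaceous earth = ln(0.0963/0.0614)/(2πk) = 0.4501/(2π·0.0891) = 0.8039 m·K/W
  R'_vermiculite board = ln(0.153/0.0963)/(2πk) = 0.4630/(2π·0.0712) = 1.035 m·K/W
  R'_conv,out = 1/(2πr h) = 1/(2π·0.153·21.1) = 0.04930 m·K/W
ΣR = 4.461×10^-4 + 0.8039 + 1.035 + 0.04930 = 1.889 m·K/W
Q' = ΔT/ΣR = (546 K − 291.4 K)/1.889 = 134.8 W/m
From the inner boundary to the diatomaceous earth/vermiculite board interface, ΣR_partial = 0.8043 m·K/W.
T_interface = T_in − Q'·ΣR_partial = 546 K − (134.8)(0.8043) = 438 K

T = 438 K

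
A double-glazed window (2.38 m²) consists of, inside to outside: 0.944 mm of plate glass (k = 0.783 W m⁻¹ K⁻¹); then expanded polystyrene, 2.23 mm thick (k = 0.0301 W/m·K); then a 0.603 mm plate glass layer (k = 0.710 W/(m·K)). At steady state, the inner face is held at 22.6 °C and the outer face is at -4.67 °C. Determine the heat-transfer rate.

Q = 852 W

Series thermal resistances, inner to outer:
  R_plate glass = L/(kA) = 9.44×10^-4/(0.783·2.38) = 5.066×10^-4 K/W
  R_expanded polystyrene = L/(kA) = 0.00223/(0.0301·2.38) = 0.03113 K/W
  R_plate glass = L/(kA) = 6.03×10^-4/(0.710·2.38) = 3.568×10^-4 K/W
ΣR = 5.066×10^-4 + 0.03113 + 3.568×10^-4 = 0.03199 K/W
Q = ΔT/ΣR = (22.6 °C − -4.67 °C)/0.03199 = 852 W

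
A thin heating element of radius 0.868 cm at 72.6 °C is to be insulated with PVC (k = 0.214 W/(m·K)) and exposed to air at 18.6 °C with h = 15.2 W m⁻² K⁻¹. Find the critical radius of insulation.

r_cr = 1.41 cm

For a cylinder, r_cr = k_ins/h = 0.214/15.2 = 0.0141 m = 1.41 cm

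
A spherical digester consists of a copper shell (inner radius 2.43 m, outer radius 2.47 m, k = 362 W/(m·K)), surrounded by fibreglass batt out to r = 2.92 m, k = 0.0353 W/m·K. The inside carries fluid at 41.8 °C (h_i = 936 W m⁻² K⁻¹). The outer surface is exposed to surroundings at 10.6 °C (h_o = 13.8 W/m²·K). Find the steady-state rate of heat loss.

Series thermal resistances, inner to outer:
  R_conv,in = 1/(4πr²h) = 1/(4π·2.43²·936) = 1.440×10^-5 K/W
  R_copper = (1/2.43 − 1/2.47)/(4πk) = 0.006664/(4π·362) = 1.465×10^-6 K/W
  R_fibreglass batt = (1/2.47 − 1/2.92)/(4πk) = 0.06239/(4π·0.0353) = 0.1407 K/W
  R_conv,out = 1/(4πr²h) = 1/(4π·2.92²·13.8) = 6.763×10^-4 K/W
ΣR = 1.440×10^-5 + 1.465×10^-6 + 0.1407 + 6.763×10^-4 = 0.1414 K/W
Q = ΔT/ΣR = (41.8 °C − 10.6 °C)/0.1414 = 221 W

Q = 221 W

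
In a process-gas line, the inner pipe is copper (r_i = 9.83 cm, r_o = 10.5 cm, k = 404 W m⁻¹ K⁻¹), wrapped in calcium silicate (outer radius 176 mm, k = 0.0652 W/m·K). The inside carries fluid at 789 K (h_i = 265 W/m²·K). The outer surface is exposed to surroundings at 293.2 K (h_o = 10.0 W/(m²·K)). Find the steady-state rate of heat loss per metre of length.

Q' = 365 W/m

Resistance network (inner→outer):
  R'_conv,in = 1/(2πr h) = 1/(2π·0.0983·265) = 0.006110 m·K/W
  R'_copper = ln(0.105/0.0983)/(2πk) = 0.06594/(2π·404) = 2.598×10^-5 m·K/W
  R'_calcium silicate = ln(0.176/0.105)/(2πk) = 0.5165/(2π·0.0652) = 1.261 m·K/W
  R'_conv,out = 1/(2πr h) = 1/(2π·0.176·10.0) = 0.09043 m·K/W
ΣR = 0.006110 + 2.598×10^-5 + 1.261 + 0.09043 = 1.358 m·K/W
Q' = ΔT/ΣR = (789 K − 293.2 K)/1.358 = 365 W/m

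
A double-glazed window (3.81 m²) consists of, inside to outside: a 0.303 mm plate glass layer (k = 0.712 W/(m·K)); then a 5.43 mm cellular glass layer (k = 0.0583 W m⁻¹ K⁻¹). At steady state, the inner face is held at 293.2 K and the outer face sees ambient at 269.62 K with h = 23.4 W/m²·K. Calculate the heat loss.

Series thermal resistances, inner to outer:
  R_plate glass = L/(kA) = 3.03×10^-4/(0.712·3.81) = 1.117×10^-4 K/W
  R_cellular glass = L/(kA) = 0.00543/(0.0583·3.81) = 0.02445 K/W
  R_conv,out = 1/(hA) = 1/(23.4·3.81) = 0.01122 K/W
ΣR = 1.117×10^-4 + 0.02445 + 0.01122 = 0.03578 K/W
Q = ΔT/ΣR = (293.2 K − 269.62 K)/0.03578 = 659 W

Q = 659 W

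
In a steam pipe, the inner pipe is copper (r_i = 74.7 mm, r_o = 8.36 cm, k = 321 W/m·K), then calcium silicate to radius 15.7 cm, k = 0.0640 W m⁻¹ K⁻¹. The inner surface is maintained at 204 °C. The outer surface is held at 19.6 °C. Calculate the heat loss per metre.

Q' = 118 W/m

Treat each layer as a resistance in series:
  R'_copper = ln(0.0836/0.0747)/(2πk) = 0.1126/(2π·321) = 5.581×10^-5 m·K/W
  R'_calcium silicate = ln(0.157/0.0836)/(2πk) = 0.6302/(2π·0.0640) = 1.567 m·K/W
ΣR = 5.581×10^-5 + 1.567 = 1.567 m·K/W
Q' = ΔT/ΣR = (204 °C − 19.6 °C)/1.567 = 118 W/m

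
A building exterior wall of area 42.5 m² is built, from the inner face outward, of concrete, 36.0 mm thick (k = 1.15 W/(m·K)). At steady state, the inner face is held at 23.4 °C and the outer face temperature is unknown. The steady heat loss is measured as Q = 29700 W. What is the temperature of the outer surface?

T_out = 1.52 °C

Sum the resistances:
  R_concrete = L/(kA) = 0.0360/(1.15·42.5) = 7.366×10^-4 K/W
ΣR = 7.366×10^-4 K/W
ΔT = Q·ΣR = 29700 × 7.366×10^-4 = 21.88 K
Heat flows outward, so T_out = T_in − ΔT = 23.4 − 21.88 = 1.52 °C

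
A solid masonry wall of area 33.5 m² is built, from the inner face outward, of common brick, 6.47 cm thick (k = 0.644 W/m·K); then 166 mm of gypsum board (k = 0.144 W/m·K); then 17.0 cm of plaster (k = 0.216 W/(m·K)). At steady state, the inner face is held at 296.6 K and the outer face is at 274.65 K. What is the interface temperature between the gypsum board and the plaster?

T = 283.1 K

Series thermal resistances, inner to outer:
  R_common brick = L/(kA) = 0.0647/(0.644·33.5) = 0.002999 K/W
  R_gypsum board = L/(kA) = 0.166/(0.144·33.5) = 0.03441 K/W
  R_plaster = L/(kA) = 0.170/(0.216·33.5) = 0.02349 K/W
ΣR = 0.002999 + 0.03441 + 0.02349 = 0.06090 K/W
Q = ΔT/ΣR = (296.6 K − 274.65 K)/0.06090 = 360.4 W
From the inner boundary to the gypsum board/plaster interface, ΣR_partial = 0.03741 K/W.
T_interface = T_in − Q·ΣR_partial = 296.6 K − (360.4)(0.03741) = 283.1 K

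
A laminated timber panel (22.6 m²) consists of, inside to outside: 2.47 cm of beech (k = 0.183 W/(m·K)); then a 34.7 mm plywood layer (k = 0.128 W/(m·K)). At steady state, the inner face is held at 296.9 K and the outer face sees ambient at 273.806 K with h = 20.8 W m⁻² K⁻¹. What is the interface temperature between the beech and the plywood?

Resistance network (inner→outer):
  R_beech = L/(kA) = 0.0247/(0.183·22.6) = 0.005972 K/W
  R_plywood = L/(kA) = 0.0347/(0.128·22.6) = 0.01200 K/W
  R_conv,out = 1/(hA) = 1/(20.8·22.6) = 0.002127 K/W
ΣR = 0.005972 + 0.01200 + 0.002127 = 0.02010 K/W
Q = ΔT/ΣR = (296.9 K − 273.806 K)/0.02010 = 1149 W
From the inner boundary to the beech/plywood interface, ΣR_partial = 0.005972 K/W.
T_interface = T_in − Q·ΣR_partial = 296.9 K − (1149)(0.005972) = 290.0 K

T = 290.0 K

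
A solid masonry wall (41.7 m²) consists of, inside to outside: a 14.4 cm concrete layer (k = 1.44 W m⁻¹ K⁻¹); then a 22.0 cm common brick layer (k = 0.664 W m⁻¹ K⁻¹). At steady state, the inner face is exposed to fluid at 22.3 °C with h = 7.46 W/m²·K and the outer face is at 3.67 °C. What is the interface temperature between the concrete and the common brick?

T = 14.6 °C

Series thermal resistances, inner to outer:
  R_conv,in = 1/(hA) = 1/(7.46·41.7) = 0.003215 K/W
  R_concrete = L/(kA) = 0.144/(1.44·41.7) = 0.002398 K/W
  R_common brick = L/(kA) = 0.220/(0.664·41.7) = 0.007945 K/W
ΣR = 0.003215 + 0.002398 + 0.007945 = 0.01356 K/W
Q = ΔT/ΣR = (22.3 °C − 3.67 °C)/0.01356 = 1374 W
From the inner boundary to the concrete/common brick interface, ΣR_partial = 0.005613 K/W.
T_interface = T_in − Q·ΣR_partial = 22.3 °C − (1374)(0.005613) = 14.6 °C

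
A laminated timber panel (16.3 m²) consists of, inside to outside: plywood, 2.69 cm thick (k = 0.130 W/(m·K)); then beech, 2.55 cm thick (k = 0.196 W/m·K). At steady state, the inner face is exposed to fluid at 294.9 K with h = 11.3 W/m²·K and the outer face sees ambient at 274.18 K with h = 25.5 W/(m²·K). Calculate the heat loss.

Q = 727 W

Resistance network (inner→outer):
  R_conv,in = 1/(hA) = 1/(11.3·16.3) = 0.005429 K/W
  R_plywood = L/(kA) = 0.0269/(0.130·16.3) = 0.01269 K/W
  R_beech = L/(kA) = 0.0255/(0.196·16.3) = 0.007982 K/W
  R_conv,out = 1/(hA) = 1/(25.5·16.3) = 0.002406 K/W
ΣR = 0.005429 + 0.01269 + 0.007982 + 0.002406 = 0.02851 K/W
Q = ΔT/ΣR = (294.9 K − 274.18 K)/0.02851 = 727 W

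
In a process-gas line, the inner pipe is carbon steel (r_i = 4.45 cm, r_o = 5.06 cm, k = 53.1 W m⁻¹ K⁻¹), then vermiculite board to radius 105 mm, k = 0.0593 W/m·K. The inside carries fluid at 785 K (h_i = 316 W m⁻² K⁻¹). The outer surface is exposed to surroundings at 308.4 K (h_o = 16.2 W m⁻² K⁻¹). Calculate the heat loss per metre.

Q' = 231 W/m

Treat each layer as a resistance in series:
  R'_conv,in = 1/(2πr h) = 1/(2π·0.0445·316) = 0.01132 m·K/W
  R'_carbon steel = ln(0.0506/0.0445)/(2πk) = 0.1285/(2π·53.1) = 3.850×10^-4 m·K/W
  R'_vermiculite board = ln(0.105/0.0506)/(2πk) = 0.7300/(2π·0.0593) = 1.959 m·K/W
  R'_conv,out = 1/(2πr h) = 1/(2π·0.105·16.2) = 0.09357 m·K/W
ΣR = 0.01132 + 3.850×10^-4 + 1.959 + 0.09357 = 2.064 m·K/W
Q' = ΔT/ΣR = (785 K − 308.4 K)/2.064 = 231 W/m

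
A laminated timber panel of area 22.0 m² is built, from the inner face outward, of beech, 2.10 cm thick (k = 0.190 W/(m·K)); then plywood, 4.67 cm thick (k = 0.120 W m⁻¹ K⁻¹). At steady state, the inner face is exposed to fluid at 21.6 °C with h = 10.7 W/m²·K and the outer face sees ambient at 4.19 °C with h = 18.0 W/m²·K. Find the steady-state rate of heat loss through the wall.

Q = 590 W

Series thermal resistances, inner to outer:
  R_conv,in = 1/(hA) = 1/(10.7·22.0) = 0.004248 K/W
  R_beech = L/(kA) = 0.0210/(0.190·22.0) = 0.005024 K/W
  R_plywood = L/(kA) = 0.0467/(0.120·22.0) = 0.01769 K/W
  R_conv,out = 1/(hA) = 1/(18.0·22.0) = 0.002525 K/W
ΣR = 0.004248 + 0.005024 + 0.01769 + 0.002525 = 0.02949 K/W
Q = ΔT/ΣR = (21.6 °C − 4.19 °C)/0.02949 = 590 W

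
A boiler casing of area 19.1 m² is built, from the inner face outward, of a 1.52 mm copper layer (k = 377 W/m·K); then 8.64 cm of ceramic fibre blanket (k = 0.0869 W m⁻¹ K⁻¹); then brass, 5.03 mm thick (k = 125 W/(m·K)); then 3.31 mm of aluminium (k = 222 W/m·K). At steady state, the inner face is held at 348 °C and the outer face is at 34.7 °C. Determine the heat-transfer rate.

Series thermal resistances, inner to outer:
  R_copper = L/(kA) = 0.00152/(377·19.1) = 2.111×10^-7 K/W
  R_ceramic fibre blanket = L/(kA) = 0.0864/(0.0869·19.1) = 0.05205 K/W
  R_brass = L/(kA) = 0.00503/(125·19.1) = 2.107×10^-6 K/W
  R_aluminium = L/(kA) = 0.00331/(222·19.1) = 7.806×10^-7 K/W
ΣR = 2.111×10^-7 + 0.05205 + 2.107×10^-6 + 7.806×10^-7 = 0.05205 K/W
Q = ΔT/ΣR = (348 °C − 34.7 °C)/0.05205 = 6020 W

Q = 6.02 kW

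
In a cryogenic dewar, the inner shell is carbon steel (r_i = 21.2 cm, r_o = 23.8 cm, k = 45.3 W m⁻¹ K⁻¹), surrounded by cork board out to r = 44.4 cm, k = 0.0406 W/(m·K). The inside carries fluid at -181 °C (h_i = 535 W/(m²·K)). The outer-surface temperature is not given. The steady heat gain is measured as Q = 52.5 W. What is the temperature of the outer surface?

T_out = 19.8 °C

Sum the resistances:
  R_conv,in = 1/(4πr²h) = 1/(4π·0.212²·535) = 0.003310 K/W
  R_carbon steel = (1/0.212 − 1/0.238)/(4πk) = 0.5153/(4π·45.3) = 9.052×10^-4 K/W
  R_cork board = (1/0.238 − 1/0.444)/(4πk) = 1.949/(4π·0.0406) = 3.821 K/W
ΣR = 3.825 K/W
ΔT = Q·ΣR = 52.5 × 3.825 = 200.8 K
Heat flows inward, so T_out = T_in + ΔT = -181 + 200.8 = 19.8 °C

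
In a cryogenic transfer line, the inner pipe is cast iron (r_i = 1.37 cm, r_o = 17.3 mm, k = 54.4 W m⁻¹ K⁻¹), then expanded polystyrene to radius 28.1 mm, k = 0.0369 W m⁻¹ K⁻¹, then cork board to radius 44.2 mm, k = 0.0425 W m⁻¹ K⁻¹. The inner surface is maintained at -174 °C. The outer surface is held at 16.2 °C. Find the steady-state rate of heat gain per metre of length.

Treat each layer as a resistance in series:
  R'_cast iron = ln(0.0173/0.0137)/(2πk) = 0.2333/(2π·54.4) = 6.826×10^-4 m·K/W
  R'_expanded polystyrene = ln(0.0281/0.0173)/(2πk) = 0.4851/(2π·0.0369) = 2.092 m·K/W
  R'_cork board = ln(0.0442/0.0281)/(2πk) = 0.4530/(2π·0.0425) = 1.696 m·K/W
ΣR = 6.826×10^-4 + 2.092 + 1.696 = 3.789 m·K/W
Q' = ΔT/ΣR = (-174 °C − 16.2 °C)/3.789 = -50.2 W/m
(Negative Q' ⇒ heat flows inward; heat gain = 50.2 W/m.)

Q' = 50.2 W/m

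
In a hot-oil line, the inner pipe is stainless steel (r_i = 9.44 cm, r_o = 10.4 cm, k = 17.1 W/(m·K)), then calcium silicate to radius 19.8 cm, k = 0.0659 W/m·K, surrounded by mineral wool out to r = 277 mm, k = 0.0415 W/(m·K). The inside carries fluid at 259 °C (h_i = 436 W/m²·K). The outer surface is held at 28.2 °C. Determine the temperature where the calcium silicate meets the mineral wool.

T = 133 °C

Treat each layer as a resistance in series:
  R'_conv,in = 1/(2πr h) = 1/(2π·0.0944·436) = 0.003867 m·K/W
  R'_stainless steel = ln(0.104/0.0944)/(2πk) = 0.09685/(2π·17.1) = 9.014×10^-4 m·K/W
  R'_calcium silicate = ln(0.198/0.104)/(2πk) = 0.6439/(2π·0.0659) = 1.555 m·K/W
  R'_mineral wool = ln(0.277/0.198)/(2πk) = 0.3358/(2π·0.0415) = 1.288 m·K/W
ΣR = 0.003867 + 9.014×10^-4 + 1.555 + 1.288 = 2.848 m·K/W
Q' = ΔT/ΣR = (259 °C − 28.2 °C)/2.848 = 81.04 W/m
From the inner boundary to the calcium silicate/mineral wool interface, ΣR_partial = 1.560 m·K/W.
T_interface = T_in − Q'·ΣR_partial = 259 °C − (81.04)(1.560) = 133 °C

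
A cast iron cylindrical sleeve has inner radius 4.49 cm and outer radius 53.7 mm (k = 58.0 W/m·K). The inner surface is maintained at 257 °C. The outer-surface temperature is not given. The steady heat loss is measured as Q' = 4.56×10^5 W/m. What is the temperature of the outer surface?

T_out = 33.1 °C

Series resistances:
  R'_cast iron = ln(0.0537/0.0449)/(2πk) = 0.1790/(2π·58.0) = 4.911×10^-4 m·K/W
ΣR = 4.911×10^-4 m·K/W
ΔT = Q'·ΣR = 4.56×10^5 × 4.911×10^-4 = 223.9 K
Heat flows outward, so T_out = T_in − ΔT = 257 − 223.9 = 33.1 °C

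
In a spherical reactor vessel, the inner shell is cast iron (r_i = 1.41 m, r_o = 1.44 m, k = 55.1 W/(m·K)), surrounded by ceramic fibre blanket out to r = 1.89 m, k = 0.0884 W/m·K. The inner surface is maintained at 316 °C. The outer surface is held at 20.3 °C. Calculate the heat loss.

Series thermal resistances, inner to outer:
  R_cast iron = (1/1.41 − 1/1.44)/(4πk) = 0.01478/(4π·55.1) = 2.134×10^-5 K/W
  R_ceramic fibre blanket = (1/1.44 − 1/1.89)/(4πk) = 0.1653/(4π·0.0884) = 0.1488 K/W
ΣR = 2.134×10^-5 + 0.1488 = 0.1488 K/W
Q = ΔT/ΣR = (316 °C − 20.3 °C)/0.1488 = 1990 W

Q = 1990 W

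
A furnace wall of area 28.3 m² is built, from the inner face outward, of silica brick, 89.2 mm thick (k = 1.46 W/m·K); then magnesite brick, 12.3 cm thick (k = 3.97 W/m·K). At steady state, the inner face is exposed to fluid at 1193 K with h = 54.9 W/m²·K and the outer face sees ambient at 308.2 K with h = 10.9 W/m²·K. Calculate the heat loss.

Series thermal resistances, inner to outer:
  R_conv,in = 1/(hA) = 1/(54.9·28.3) = 6.436×10^-4 K/W
  R_silica brick = L/(kA) = 0.0892/(1.46·28.3) = 0.002159 K/W
  R_magnesite brick = L/(kA) = 0.123/(3.97·28.3) = 0.001095 K/W
  R_conv,out = 1/(hA) = 1/(10.9·28.3) = 0.003242 K/W
ΣR = 6.436×10^-4 + 0.002159 + 0.001095 + 0.003242 = 0.007140 K/W
Q = ΔT/ΣR = (1193 K − 308.2 K)/0.007140 = 1.24×10^5 W

Q = 124 kW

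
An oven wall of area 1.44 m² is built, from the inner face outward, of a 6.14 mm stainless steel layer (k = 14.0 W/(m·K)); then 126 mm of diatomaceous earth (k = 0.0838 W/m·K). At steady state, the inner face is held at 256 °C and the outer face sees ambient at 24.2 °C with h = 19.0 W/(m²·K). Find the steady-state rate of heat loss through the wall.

Treat each layer as a resistance in series:
  R_stainless steel = L/(kA) = 0.00614/(14.0·1.44) = 3.046×10^-4 K/W
  R_diatomaceous earth = L/(kA) = 0.126/(0.0838·1.44) = 1.044 K/W
  R_conv,out = 1/(hA) = 1/(19.0·1.44) = 0.03655 K/W
ΣR = 3.046×10^-4 + 1.044 + 0.03655 = 1.081 K/W
Q = ΔT/ΣR = (256 °C − 24.2 °C)/1.081 = 214 W

Q = 214 W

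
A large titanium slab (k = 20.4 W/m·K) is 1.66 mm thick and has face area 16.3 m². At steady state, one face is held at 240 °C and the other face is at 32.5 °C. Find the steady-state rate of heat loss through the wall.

Q = kA·ΔT/L = 20.4 × 16.3 × |240 °C − 32.5 °C| / 0.00166 = 4.16×10^7 W

Q = 41600 kW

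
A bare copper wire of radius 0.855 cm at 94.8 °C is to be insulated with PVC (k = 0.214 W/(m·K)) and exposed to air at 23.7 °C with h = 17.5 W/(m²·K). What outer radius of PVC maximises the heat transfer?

For a cylinder, r_cr = k_ins/h = 0.214/17.5 = 0.0122 m = 1.22 cm

r_cr = 1.22 cm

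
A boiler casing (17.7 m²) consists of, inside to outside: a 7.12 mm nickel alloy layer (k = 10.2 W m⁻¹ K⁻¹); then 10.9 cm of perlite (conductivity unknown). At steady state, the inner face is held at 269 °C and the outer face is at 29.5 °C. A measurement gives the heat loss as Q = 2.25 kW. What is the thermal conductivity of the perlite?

k = 0.0579 W/m·K

ΣR = ΔT/Q = |269 − 29.5|/2250 = 0.1064 K/W
Known resistances:
  R_nickel alloy = L/(kA) = 0.00712/(10.2·17.7) = 3.944×10^-5 K/W
R_perlite = ΣR − ΣR_known = 0.1064 − 3.944×10^-5 = 0.1064 K/W
L/(kA) = 0.1064 ⇒ k = 0.109/(0.1064·17.7) = 0.0579 W/m·K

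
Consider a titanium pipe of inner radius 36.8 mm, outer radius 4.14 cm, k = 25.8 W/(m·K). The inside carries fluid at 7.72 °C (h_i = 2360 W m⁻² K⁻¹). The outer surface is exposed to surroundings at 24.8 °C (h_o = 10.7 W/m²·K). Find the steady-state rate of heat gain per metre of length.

Q' = 47.2 W/m

Series thermal resistances, inner to outer:
  R'_conv,in = 1/(2πr h) = 1/(2π·0.0368·2360) = 0.001833 m·K/W
  R'_titanium = ln(0.0414/0.0368)/(2πk) = 0.1178/(2π·25.8) = 7.266×10^-4 m·K/W
  R'_conv,out = 1/(2πr h) = 1/(2π·0.0414·10.7) = 0.3593 m·K/W
ΣR = 0.001833 + 7.266×10^-4 + 0.3593 = 0.3619 m·K/W
Q' = ΔT/ΣR = (7.72 °C − 24.8 °C)/0.3619 = -47.2 W/m
(Negative Q' ⇒ heat flows inward; heat gain = 47.2 W/m.)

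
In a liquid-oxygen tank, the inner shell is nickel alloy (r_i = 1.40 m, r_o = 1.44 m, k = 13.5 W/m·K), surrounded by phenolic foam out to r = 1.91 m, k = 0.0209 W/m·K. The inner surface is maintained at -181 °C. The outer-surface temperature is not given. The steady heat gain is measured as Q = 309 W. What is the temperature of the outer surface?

Series resistances:
  R_nickel alloy = (1/1.40 − 1/1.44)/(4πk) = 0.01984/(4π·13.5) = 1.170×10^-4 K/W
  R_phenolic foam = (1/1.44 − 1/1.91)/(4πk) = 0.1709/(4π·0.0209) = 0.6506 K/W
ΣR = 0.6508 K/W
ΔT = Q·ΣR = 309 × 0.6508 = 201.1 K
Heat flows inward, so T_out = T_in + ΔT = -181 + 201.1 = 20.1 °C

T_out = 20.1 °C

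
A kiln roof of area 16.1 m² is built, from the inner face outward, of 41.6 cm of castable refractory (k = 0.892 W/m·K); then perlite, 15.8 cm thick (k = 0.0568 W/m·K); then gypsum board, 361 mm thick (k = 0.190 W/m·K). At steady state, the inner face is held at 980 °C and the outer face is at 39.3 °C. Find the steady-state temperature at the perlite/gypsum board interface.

T = 386 °C

Treat each layer as a resistance in series:
  R_castable refractory = L/(kA) = 0.416/(0.892·16.1) = 0.02897 K/W
  R_perlite = L/(kA) = 0.158/(0.0568·16.1) = 0.1728 K/W
  R_gypsum board = L/(kA) = 0.361/(0.190·16.1) = 0.1180 K/W
ΣR = 0.02897 + 0.1728 + 0.1180 = 0.3198 K/W
Q = ΔT/ΣR = (980 °C − 39.3 °C)/0.3198 = 2942 W
From the inner boundary to the perlite/gypsum board interface, ΣR_partial = 0.2018 K/W.
T_interface = T_in − Q·ΣR_partial = 980 °C − (2942)(0.2018) = 386 °C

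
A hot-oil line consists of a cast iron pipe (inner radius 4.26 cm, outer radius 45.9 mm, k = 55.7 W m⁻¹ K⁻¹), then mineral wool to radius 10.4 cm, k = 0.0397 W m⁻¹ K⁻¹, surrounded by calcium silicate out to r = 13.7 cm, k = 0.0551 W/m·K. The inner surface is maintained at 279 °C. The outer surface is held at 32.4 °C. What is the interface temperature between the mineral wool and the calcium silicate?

Series thermal resistances, inner to outer:
  R'_cast iron = ln(0.0459/0.0426)/(2πk) = 0.07461/(2π·55.7) = 2.132×10^-4 m·K/W
  R'_mineral wool = ln(0.104/0.0459)/(2πk) = 0.8179/(2π·0.0397) = 3.279 m·K/W
  R'_calcium silicate = ln(0.137/0.104)/(2πk) = 0.2756/(2π·0.0551) = 0.7960 m·K/W
ΣR = 2.132×10^-4 + 3.279 + 0.7960 = 4.075 m·K/W
Q' = ΔT/ΣR = (279 °C − 32.4 °C)/4.075 = 60.52 W/m
From the inner boundary to the mineral wool/calcium silicate interface, ΣR_partial = 3.279 m·K/W.
T_interface = T_in − Q'·ΣR_partial = 279 °C − (60.52)(3.279) = 80.6 °C

T = 80.6 °C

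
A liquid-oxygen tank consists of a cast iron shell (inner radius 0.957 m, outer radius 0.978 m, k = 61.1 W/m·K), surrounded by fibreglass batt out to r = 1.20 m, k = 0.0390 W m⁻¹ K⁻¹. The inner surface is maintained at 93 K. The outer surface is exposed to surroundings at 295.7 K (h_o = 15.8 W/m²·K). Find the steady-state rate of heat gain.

Q = 520 W

Resistance network (inner→outer):
  R_cast iron = (1/0.957 − 1/0.978)/(4πk) = 0.02244/(4π·61.1) = 2.922×10^-5 K/W
  R_fibreglass batt = (1/0.978 − 1/1.20)/(4πk) = 0.1892/(4π·0.0390) = 0.3860 K/W
  R_conv,out = 1/(4πr²h) = 1/(4π·1.20²·15.8) = 0.003498 K/W
ΣR = 2.922×10^-5 + 0.3860 + 0.003498 = 0.3895 K/W
Q = ΔT/ΣR = (93 K − 295.7 K)/0.3895 = -520 W
(Negative Q ⇒ heat flows inward; heat gain = 520 W.)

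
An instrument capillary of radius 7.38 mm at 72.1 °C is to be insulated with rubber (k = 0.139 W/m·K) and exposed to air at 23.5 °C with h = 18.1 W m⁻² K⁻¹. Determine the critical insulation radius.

r_cr = 0.768 cm

For a cylinder, r_cr = k_ins/h = 0.139/18.1 = 0.00768 m = 0.768 cm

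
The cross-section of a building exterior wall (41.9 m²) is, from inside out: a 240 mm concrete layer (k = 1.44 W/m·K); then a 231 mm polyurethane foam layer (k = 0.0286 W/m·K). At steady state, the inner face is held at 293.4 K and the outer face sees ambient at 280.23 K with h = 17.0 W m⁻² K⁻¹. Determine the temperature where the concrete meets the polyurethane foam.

T = 293.1 K

Treat each layer as a resistance in series:
  R_concrete = L/(kA) = 0.240/(1.44·41.9) = 0.003978 K/W
  R_polyurethane foam = L/(kA) = 0.231/(0.0286·41.9) = 0.1928 K/W
  R_conv,out = 1/(hA) = 1/(17.0·41.9) = 0.001404 K/W
ΣR = 0.003978 + 0.1928 + 0.001404 = 0.1982 K/W
Q = ΔT/ΣR = (293.4 K − 280.23 K)/0.1982 = 66.45 W
From the inner boundary to the concrete/polyurethane foam interface, ΣR_partial = 0.003978 K/W.
T_interface = T_in − Q·ΣR_partial = 293.4 K − (66.45)(0.003978) = 293.1 K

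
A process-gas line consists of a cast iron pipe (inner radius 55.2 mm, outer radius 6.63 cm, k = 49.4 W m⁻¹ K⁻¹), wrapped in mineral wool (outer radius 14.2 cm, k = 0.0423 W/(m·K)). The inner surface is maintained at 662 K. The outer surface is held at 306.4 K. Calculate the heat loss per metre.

Resistance network (inner→outer):
  R'_cast iron = ln(0.0663/0.0552)/(2πk) = 0.1832/(2π·49.4) = 5.903×10^-4 m·K/W
  R'_mineral wool = ln(0.142/0.0663)/(2πk) = 0.7616/(2π·0.0423) = 2.866 m·K/W
ΣR = 5.903×10^-4 + 2.866 = 2.867 m·K/W
Q' = ΔT/ΣR = (662 K − 306.4 K)/2.867 = 124 W/m

Q' = 124 W/m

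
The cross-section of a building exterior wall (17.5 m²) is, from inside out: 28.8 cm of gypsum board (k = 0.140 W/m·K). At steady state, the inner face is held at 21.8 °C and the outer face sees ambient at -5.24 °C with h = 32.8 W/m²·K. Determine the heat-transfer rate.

Resistance network (inner→outer):
  R_gypsum board = L/(kA) = 0.288/(0.140·17.5) = 0.1176 K/W
  R_conv,out = 1/(hA) = 1/(32.8·17.5) = 0.001742 K/W
ΣR = 0.1176 + 0.001742 = 0.1193 K/W
Q = ΔT/ΣR = (21.8 °C − -5.24 °C)/0.1193 = 227 W

Q = 227 W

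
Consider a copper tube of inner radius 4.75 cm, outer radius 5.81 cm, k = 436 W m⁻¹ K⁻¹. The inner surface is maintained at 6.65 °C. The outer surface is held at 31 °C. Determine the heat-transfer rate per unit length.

Q' = 2πk·ΔT/ln(r₂/r₁) = 2π × 436 × 24.35 / ln(0.0581/0.0475) = 3.31×10^5 W/m

Q' = 331 kW/m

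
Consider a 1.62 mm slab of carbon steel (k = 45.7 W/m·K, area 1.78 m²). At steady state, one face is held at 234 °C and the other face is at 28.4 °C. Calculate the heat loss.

Q = kA·ΔT/L = 45.7 × 1.78 × |234 °C − 28.4 °C| / 0.00162 = 1.03×10^7 W

Q = 10300 kW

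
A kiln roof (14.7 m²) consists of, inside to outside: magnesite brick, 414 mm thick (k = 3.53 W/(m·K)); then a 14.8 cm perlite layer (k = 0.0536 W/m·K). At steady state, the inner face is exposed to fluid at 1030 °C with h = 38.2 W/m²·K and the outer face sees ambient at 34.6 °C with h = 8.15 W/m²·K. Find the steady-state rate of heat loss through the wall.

Q = 4.83 kW

Series thermal resistances, inner to outer:
  R_conv,in = 1/(hA) = 1/(38.2·14.7) = 0.001781 K/W
  R_magnesite brick = L/(kA) = 0.414/(3.53·14.7) = 0.007978 K/W
  R_perlite = L/(kA) = 0.148/(0.0536·14.7) = 0.1878 K/W
  R_conv,out = 1/(hA) = 1/(8.15·14.7) = 0.008347 K/W
ΣR = 0.001781 + 0.007978 + 0.1878 + 0.008347 = 0.2059 K/W
Q = ΔT/ΣR = (1030 °C − 34.6 °C)/0.2059 = 4830 W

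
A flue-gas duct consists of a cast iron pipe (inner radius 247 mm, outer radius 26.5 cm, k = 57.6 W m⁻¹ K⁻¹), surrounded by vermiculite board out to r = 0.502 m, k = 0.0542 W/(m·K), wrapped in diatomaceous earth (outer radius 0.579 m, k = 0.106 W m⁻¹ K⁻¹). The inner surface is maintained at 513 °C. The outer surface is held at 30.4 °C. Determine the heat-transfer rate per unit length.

Treat each layer as a resistance in series:
  R'_cast iron = ln(0.265/0.247)/(2πk) = 0.07034/(2π·57.6) = 1.944×10^-4 m·K/W
  R'_vermiculite board = ln(0.502/0.265)/(2πk) = 0.6389/(2π·0.0542) = 1.876 m·K/W
  R'_diatomaceous earth = ln(0.579/0.502)/(2πk) = 0.1427/(2π·0.106) = 0.2143 m·K/W
ΣR = 1.944×10^-4 + 1.876 + 0.2143 = 2.090 m·K/W
Q' = ΔT/ΣR = (513 °C − 30.4 °C)/2.090 = 231 W/m

Q' = 231 W/m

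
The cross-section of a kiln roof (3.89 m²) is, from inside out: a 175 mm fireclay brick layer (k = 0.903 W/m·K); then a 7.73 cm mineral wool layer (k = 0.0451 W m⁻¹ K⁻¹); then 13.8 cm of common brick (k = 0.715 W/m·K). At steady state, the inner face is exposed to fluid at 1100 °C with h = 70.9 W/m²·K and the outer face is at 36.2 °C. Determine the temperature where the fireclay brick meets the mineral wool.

T = 995 °C

Series thermal resistances, inner to outer:
  R_conv,in = 1/(hA) = 1/(70.9·3.89) = 0.003626 K/W
  R_fireclay brick = L/(kA) = 0.175/(0.903·3.89) = 0.04982 K/W
  R_mineral wool = L/(kA) = 0.0773/(0.0451·3.89) = 0.4406 K/W
  R_common brick = L/(kA) = 0.138/(0.715·3.89) = 0.04962 K/W
ΣR = 0.003626 + 0.04982 + 0.4406 + 0.04962 = 0.5437 K/W
Q = ΔT/ΣR = (1100 °C − 36.2 °C)/0.5437 = 1957 W
From the inner boundary to the fireclay brick/mineral wool interface, ΣR_partial = 0.05345 K/W.
T_interface = T_in − Q·ΣR_partial = 1100 °C − (1957)(0.05345) = 995 °C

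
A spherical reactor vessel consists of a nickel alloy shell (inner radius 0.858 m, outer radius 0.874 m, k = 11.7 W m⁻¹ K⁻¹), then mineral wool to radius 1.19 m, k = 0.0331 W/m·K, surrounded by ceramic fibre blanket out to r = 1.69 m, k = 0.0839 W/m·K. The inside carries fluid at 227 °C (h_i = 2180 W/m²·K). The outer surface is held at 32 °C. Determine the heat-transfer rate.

Resistance network (inner→outer):
  R_conv,in = 1/(4πr²h) = 1/(4π·0.858²·2180) = 4.959×10^-5 K/W
  R_nickel alloy = (1/0.858 − 1/0.874)/(4πk) = 0.02134/(4π·11.7) = 1.451×10^-4 K/W
  R_mineral wool = (1/0.874 − 1/1.19)/(4πk) = 0.3038/(4π·0.0331) = 0.7305 K/W
  R_ceramic fibre blanket = (1/1.19 − 1/1.69)/(4πk) = 0.2486/(4π·0.0839) = 0.2358 K/W
ΣR = 4.959×10^-5 + 1.451×10^-4 + 0.7305 + 0.2358 = 0.9665 K/W
Q = ΔT/ΣR = (227 °C − 32 °C)/0.9665 = 202 W

Q = 202 W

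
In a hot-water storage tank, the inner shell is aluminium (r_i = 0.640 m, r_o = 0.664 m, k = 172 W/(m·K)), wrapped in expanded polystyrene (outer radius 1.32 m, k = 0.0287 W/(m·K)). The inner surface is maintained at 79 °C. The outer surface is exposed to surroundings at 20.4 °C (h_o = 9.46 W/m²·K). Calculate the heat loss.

Resistance network (inner→outer):
  R_aluminium = (1/0.640 − 1/0.664)/(4πk) = 0.05648/(4π·172) = 2.613×10^-5 K/W
  R_expanded polystyrene = (1/0.664 − 1/1.32)/(4πk) = 0.7484/(4π·0.0287) = 2.075 K/W
  R_conv,out = 1/(4πr²h) = 1/(4π·1.32²·9.46) = 0.004828 K/W
ΣR = 2.613×10^-5 + 2.075 + 0.004828 = 2.080 K/W
Q = ΔT/ΣR = (79 °C − 20.4 °C)/2.080 = 28.2 W

Q = 28.2 W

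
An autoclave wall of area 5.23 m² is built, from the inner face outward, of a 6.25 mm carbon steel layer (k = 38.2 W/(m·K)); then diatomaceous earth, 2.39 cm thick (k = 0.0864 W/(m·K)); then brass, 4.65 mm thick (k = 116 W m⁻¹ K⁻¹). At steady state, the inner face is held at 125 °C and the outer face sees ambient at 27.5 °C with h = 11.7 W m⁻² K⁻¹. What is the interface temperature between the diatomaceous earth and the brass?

T = 50.5 °C

Resistance network (inner→outer):
  R_carbon steel = L/(kA) = 0.00625/(38.2·5.23) = 3.128×10^-5 K/W
  R_diatomaceous earth = L/(kA) = 0.0239/(0.0864·5.23) = 0.05289 K/W
  R_brass = L/(kA) = 0.00465/(116·5.23) = 7.665×10^-6 K/W
  R_conv,out = 1/(hA) = 1/(11.7·5.23) = 0.01634 K/W
ΣR = 3.128×10^-5 + 0.05289 + 7.665×10^-6 + 0.01634 = 0.06927 K/W
Q = ΔT/ΣR = (125 °C − 27.5 °C)/0.06927 = 1408 W
From the inner boundary to the diatomaceous earth/brass interface, ΣR_partial = 0.05292 K/W.
T_interface = T_in − Q·ΣR_partial = 125 °C − (1408)(0.05292) = 50.5 °C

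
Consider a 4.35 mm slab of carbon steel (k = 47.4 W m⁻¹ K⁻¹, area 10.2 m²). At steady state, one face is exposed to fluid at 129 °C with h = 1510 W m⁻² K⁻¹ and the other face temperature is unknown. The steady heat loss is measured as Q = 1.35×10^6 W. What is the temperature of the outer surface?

T_out = 29.2 °C

Sum the resistances:
  R_conv,in = 1/(hA) = 1/(1510·10.2) = 6.493×10^-5 K/W
  R_carbon steel = L/(kA) = 0.00435/(47.4·10.2) = 8.997×10^-6 K/W
ΣR = 7.392×10^-5 K/W
ΔT = Q·ΣR = 1.35×10^6 × 7.392×10^-5 = 99.79 K
Heat flows outward, so T_out = T_in − ΔT = 129 − 99.79 = 29.2 °C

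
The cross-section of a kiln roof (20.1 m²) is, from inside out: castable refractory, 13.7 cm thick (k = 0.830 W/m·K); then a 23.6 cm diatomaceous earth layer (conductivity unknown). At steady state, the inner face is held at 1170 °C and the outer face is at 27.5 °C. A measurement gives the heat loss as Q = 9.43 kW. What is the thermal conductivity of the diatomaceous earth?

k = 0.104 W/m·K

ΣR = ΔT/Q = |1170 − 27.5|/9430 = 0.1212 K/W
Known resistances:
  R_castable refractory = L/(kA) = 0.137/(0.830·20.1) = 0.008212 K/W
R_diatomaceous earth = ΣR − ΣR_known = 0.1212 − 0.008212 = 0.1130 K/W
L/(kA) = 0.1130 ⇒ k = 0.236/(0.1130·20.1) = 0.104 W/m·K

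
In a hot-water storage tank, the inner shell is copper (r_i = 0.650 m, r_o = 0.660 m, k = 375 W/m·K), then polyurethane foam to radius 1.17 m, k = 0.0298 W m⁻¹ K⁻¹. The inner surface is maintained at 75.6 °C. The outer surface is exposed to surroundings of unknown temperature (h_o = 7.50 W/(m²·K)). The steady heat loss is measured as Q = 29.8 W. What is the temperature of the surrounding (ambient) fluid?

T_out = 22.8 °C

Sum the resistances:
  R_copper = (1/0.650 − 1/0.660)/(4πk) = 0.02331/(4π·375) = 4.947×10^-6 K/W
  R_polyurethane foam = (1/0.660 − 1/1.17)/(4πk) = 0.6605/(4π·0.0298) = 1.764 K/W
  R_conv,out = 1/(4πr²h) = 1/(4π·1.17²·7.50) = 0.007751 K/W
ΣR = 1.771 K/W
ΔT = Q·ΣR = 29.8 × 1.771 = 52.78 K
Heat flows outward, so T_out = T_in − ΔT = 75.6 − 52.78 = 22.8 °C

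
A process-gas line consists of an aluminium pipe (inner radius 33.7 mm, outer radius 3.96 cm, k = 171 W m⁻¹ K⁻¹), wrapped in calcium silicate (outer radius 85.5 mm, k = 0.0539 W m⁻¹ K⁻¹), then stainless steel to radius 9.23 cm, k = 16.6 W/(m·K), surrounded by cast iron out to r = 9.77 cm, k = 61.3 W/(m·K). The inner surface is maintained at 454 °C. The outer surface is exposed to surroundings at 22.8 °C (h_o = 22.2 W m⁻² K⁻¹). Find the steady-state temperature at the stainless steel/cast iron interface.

Resistance network (inner→outer):
  R'_aluminium = ln(0.0396/0.0337)/(2πk) = 0.1613/(2π·171) = 1.502×10^-4 m·K/W
  R'_calcium silicate = ln(0.0855/0.0396)/(2πk) = 0.7697/(2π·0.0539) = 2.273 m·K/W
  R'_stainless steel = ln(0.0923/0.0855)/(2πk) = 0.07653/(2π·16.6) = 7.337×10^-4 m·K/W
  R'_cast iron = ln(0.0977/0.0923)/(2πk) = 0.05686/(2π·61.3) = 1.476×10^-4 m·K/W
  R'_conv,out = 1/(2πr h) = 1/(2π·0.0977·22.2) = 0.07338 m·K/W
ΣR = 1.502×10^-4 + 2.273 + 7.337×10^-4 + 1.476×10^-4 + 0.07338 = 2.347 m·K/W
Q' = ΔT/ΣR = (454 °C − 22.8 °C)/2.347 = 183.7 W/m
From the inner boundary to the stainless steel/cast iron interface, ΣR_partial = 2.274 m·K/W.
T_interface = T_in − Q'·ΣR_partial = 454 °C − (183.7)(2.274) = 36.3 °C

T = 36.3 °C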